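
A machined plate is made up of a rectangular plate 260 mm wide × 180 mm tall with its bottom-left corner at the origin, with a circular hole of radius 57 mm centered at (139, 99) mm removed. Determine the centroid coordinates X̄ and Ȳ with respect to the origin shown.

X̄ = 127.49 mm, Ȳ = 87.49 mm

plate: A = 260 × 180 = 46800.00, centroid at (130.00, 90.00).
hole: A = −π·57² = -10207.03, centroid at (139.00, 99.00).
ΣA = 36592.97 mm²
ΣAX̄ = (46800.00)(130.00) + (-10207.03)(139.00) = 4665222.20 mm³
ΣAȲ = (46800.00)(90.00) + (-10207.03)(99.00) = 3201503.58 mm³
X̄ = 4665222.20 / 36592.97 = 127.49 mm
Ȳ = 3201503.58 / 36592.97 = 87.49 mm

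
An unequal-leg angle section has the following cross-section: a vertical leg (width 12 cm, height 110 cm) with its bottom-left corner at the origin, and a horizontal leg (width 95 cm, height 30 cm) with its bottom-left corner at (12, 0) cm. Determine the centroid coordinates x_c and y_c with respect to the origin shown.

Part | A | x̄ᵢ | ȳᵢ | A·x̄ᵢ | A·ȳᵢ
vertical leg | 1320.00 | 6.00 | 55.00 | 7920.00 | 72600.00
horizontal leg | 2850.00 | 59.50 | 15.00 | 169575.00 | 42750.00
Σ | 4170.00 |  |  | 177495.00 | 115350.00
x_c = 177495.00 / 4170.00 = 42.56 cm
y_c = 115350.00 / 4170.00 = 27.66 cm

x_c = 42.56 cm, y_c = 27.66 cm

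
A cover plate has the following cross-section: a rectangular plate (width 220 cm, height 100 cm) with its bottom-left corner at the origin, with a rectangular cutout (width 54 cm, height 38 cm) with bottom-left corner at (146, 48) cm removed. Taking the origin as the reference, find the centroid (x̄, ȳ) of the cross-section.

Part | A | x̄ᵢ | ȳᵢ | A·x̄ᵢ | A·ȳᵢ
plate | 22000.00 | 110.00 | 50.00 | 2420000.00 | 1100000.00
hole | -2052.00 | 173.00 | 67.00 | -354996.00 | -137484.00
Σ | 19948.00 |  |  | 2065004.00 | 962516.00
x̄ = 2065004.00 / 19948.00 = 103.52 cm
ȳ = 962516.00 / 19948.00 = 48.25 cm

x̄ = 103.52 cm, ȳ = 48.25 cm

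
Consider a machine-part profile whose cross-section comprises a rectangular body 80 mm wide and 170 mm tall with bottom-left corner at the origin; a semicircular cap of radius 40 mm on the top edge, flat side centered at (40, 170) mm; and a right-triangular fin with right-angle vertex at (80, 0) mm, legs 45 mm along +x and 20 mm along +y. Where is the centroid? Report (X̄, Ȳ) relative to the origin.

X̄ = 41.49 mm, Ȳ = 98.35 mm

rectangular body: A = 80 × 170 = 13600.00, centroid at (40.00, 85.00).
semicircular top: A = ½π·40² = 2513.27, centroid at (40.00, 186.98).
triangular fin: A = ½·45·20 = 450.00, centroid at (95.00, 6.67).
ΣA = 16563.27 mm²
ΣAX̄ = (13600.00)(40.00) + (2513.27)(40.00) + (450.00)(95.00) = 687280.96 mm³
ΣAȲ = (13600.00)(85.00) + (2513.27)(186.98) + (450.00)(6.67) = 1628923.27 mm³
X̄ = 687280.96 / 16563.27 = 41.49 mm
Ȳ = 1628923.27 / 16563.27 = 98.35 mm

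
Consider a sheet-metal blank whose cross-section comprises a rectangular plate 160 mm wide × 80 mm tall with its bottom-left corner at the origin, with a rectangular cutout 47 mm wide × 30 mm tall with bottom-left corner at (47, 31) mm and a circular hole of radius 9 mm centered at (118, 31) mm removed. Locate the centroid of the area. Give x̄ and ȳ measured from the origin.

plate: A = 160 × 80 = 12800.00, centroid at (80.00, 40.00).
hole 1: A = −(47 × 30) = -1410.00, centroid at (70.50, 46.00).
hole 2: A = −π·9² = -254.47, centroid at (118.00, 31.00).
ΣA = 11135.53 mm²
ΣAx̄ = (12800.00)(80.00) + (-1410.00)(70.50) + (-254.47)(118.00) = 894567.66 mm³
ΣAȳ = (12800.00)(40.00) + (-1410.00)(46.00) + (-254.47)(31.00) = 439251.46 mm³
x̄ = 894567.66 / 11135.53 = 80.33 mm
ȳ = 439251.46 / 11135.53 = 39.45 mm

x̄ = 80.33 mm, ȳ = 39.45 mm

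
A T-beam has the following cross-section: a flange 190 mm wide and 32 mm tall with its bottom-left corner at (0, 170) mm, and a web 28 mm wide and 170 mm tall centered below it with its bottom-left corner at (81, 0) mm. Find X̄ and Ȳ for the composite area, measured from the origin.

Part | A | x̄ᵢ | ȳᵢ | A·x̄ᵢ | A·ȳᵢ
web | 4760.00 | 95.00 | 85.00 | 452200.00 | 404600.00
flange | 6080.00 | 95.00 | 186.00 | 577600.00 | 1130880.00
Σ | 10840.00 |  |  | 1029800.00 | 1535480.00
X̄ = 1029800.00 / 10840.00 = 95.00 mm
Ȳ = 1535480.00 / 10840.00 = 141.65 mm

X̄ = 95.00 mm, Ȳ = 141.65 mm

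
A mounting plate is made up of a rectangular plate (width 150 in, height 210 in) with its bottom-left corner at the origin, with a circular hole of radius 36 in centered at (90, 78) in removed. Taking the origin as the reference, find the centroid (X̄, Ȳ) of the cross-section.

X̄ = 72.77 in, Ȳ = 109.01 in

plate: A = 150 × 210 = 31500.00, centroid at (75.00, 105.00).
hole: A = −π·36² = -4071.50, centroid at (90.00, 78.00).
ΣA = 27428.50 in²
ΣAX̄ = (31500.00)(75.00) + (-4071.50)(90.00) = 1996064.63 in³
ΣAȲ = (31500.00)(105.00) + (-4071.50)(78.00) = 2989922.68 in³
X̄ = 1996064.63 / 27428.50 = 72.77 in
Ȳ = 2989922.68 / 27428.50 = 109.01 in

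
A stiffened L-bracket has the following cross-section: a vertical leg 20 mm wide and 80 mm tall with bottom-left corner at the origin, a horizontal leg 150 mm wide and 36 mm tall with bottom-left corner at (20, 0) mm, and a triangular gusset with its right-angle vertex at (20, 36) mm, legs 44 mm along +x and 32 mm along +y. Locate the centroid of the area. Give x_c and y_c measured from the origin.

vertical leg: A = 20 × 80 = 1600.00, centroid at (10.00, 40.00).
horizontal leg: A = 150 × 36 = 5400.00, centroid at (95.00, 18.00).
gusset: A = ½·44·32 = 704.00, centroid at (34.67, 46.67).
ΣA = 7704.00 mm²
ΣAx_c = (1600.00)(10.00) + (5400.00)(95.00) + (704.00)(34.67) = 553405.33 mm³
ΣAy_c = (1600.00)(40.00) + (5400.00)(18.00) + (704.00)(46.67) = 194053.33 mm³
x_c = 553405.33 / 7704.00 = 71.83 mm
y_c = 194053.33 / 7704.00 = 25.19 mm

x_c = 71.83 mm, y_c = 25.19 mm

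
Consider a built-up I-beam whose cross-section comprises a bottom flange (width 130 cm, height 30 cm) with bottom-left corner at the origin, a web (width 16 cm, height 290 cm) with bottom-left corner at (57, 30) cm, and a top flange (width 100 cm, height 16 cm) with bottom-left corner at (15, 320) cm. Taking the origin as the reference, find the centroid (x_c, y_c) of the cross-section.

x_c = 65.00 cm, y_c = 137.60 cm

bottom flange: A = 130 × 30 = 3900.00, centroid at (65.00, 15.00).
web: A = 16 × 290 = 4640.00, centroid at (65.00, 175.00).
top flange: A = 100 × 16 = 1600.00, centroid at (65.00, 328.00).
ΣA = 10140.00 cm²
ΣAx_c = (3900.00)(65.00) + (4640.00)(65.00) + (1600.00)(65.00) = 659100.00 cm³
ΣAy_c = (3900.00)(15.00) + (4640.00)(175.00) + (1600.00)(328.00) = 1395300.00 cm³
x_c = 659100.00 / 10140.00 = 65.00 cm
y_c = 1395300.00 / 10140.00 = 137.60 cm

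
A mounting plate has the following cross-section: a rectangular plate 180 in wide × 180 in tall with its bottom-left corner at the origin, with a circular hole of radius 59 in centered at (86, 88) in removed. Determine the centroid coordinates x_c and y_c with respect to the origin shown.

x_c = 92.04 in, y_c = 91.02 in

plate: A = 180 × 180 = 32400.00, centroid at (90.00, 90.00).
hole: A = −π·59² = -10935.88, centroid at (86.00, 88.00).
ΣA = 21464.12 in², ΣAx_c = 1975513.97 in³, ΣAy_c = 1953642.21 in³.
x_c = 1975513.97/21464.12 = 92.04 in; y_c = 1953642.21/21464.12 = 91.02 in.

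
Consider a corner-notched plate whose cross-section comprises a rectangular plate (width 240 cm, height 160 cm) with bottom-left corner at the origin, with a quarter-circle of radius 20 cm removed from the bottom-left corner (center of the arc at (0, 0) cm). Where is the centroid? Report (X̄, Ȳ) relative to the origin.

Part | A | x̄ᵢ | ȳᵢ | A·x̄ᵢ | A·ȳᵢ
plate | 38400.00 | 120.00 | 80.00 | 4608000.00 | 3072000.00
removed quarter-circle | -314.16 | 8.49 | 8.49 | -2666.67 | -2666.67
Σ | 38085.84 |  |  | 4605333.33 | 3069333.33
X̄ = 4605333.33 / 38085.84 = 120.92 cm
Ȳ = 3069333.33 / 38085.84 = 80.59 cm

X̄ = 120.92 cm, Ȳ = 80.59 cm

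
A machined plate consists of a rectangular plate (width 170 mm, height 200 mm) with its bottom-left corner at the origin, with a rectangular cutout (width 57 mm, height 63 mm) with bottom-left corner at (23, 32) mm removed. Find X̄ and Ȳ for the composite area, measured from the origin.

plate: A = 170 × 200 = 34000.00, centroid at (85.00, 100.00).
hole: A = −(57 × 63) = -3591.00, centroid at (51.50, 63.50).
ΣA = 30409.00 mm², ΣAX̄ = 2705063.50 mm³, ΣAȲ = 3171971.50 mm³.
X̄ = 2705063.50/30409.00 = 88.96 mm; Ȳ = 3171971.50/30409.00 = 104.31 mm.

X̄ = 88.96 mm, Ȳ = 104.31 mm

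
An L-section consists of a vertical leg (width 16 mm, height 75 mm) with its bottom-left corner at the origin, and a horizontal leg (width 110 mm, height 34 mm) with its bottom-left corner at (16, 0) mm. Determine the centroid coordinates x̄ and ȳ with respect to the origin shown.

Part | A | x̄ᵢ | ȳᵢ | A·x̄ᵢ | A·ȳᵢ
vertical leg | 1200.00 | 8.00 | 37.50 | 9600.00 | 45000.00
horizontal leg | 3740.00 | 71.00 | 17.00 | 265540.00 | 63580.00
Σ | 4940.00 |  |  | 275140.00 | 108580.00
x̄ = 275140.00 / 4940.00 = 55.70 mm
ȳ = 108580.00 / 4940.00 = 21.98 mm

x̄ = 55.70 mm, ȳ = 21.98 mm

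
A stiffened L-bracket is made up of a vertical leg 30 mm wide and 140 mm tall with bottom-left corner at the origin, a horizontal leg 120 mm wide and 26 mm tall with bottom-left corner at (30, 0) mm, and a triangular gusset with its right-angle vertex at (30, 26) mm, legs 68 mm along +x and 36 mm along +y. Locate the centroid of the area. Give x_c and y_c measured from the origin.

x_c = 47.78 mm, y_c = 44.60 mm

Part | A | x̄ᵢ | ȳᵢ | A·x̄ᵢ | A·ȳᵢ
vertical leg | 4200.00 | 15.00 | 70.00 | 63000.00 | 294000.00
horizontal leg | 3120.00 | 90.00 | 13.00 | 280800.00 | 40560.00
gusset | 1224.00 | 52.67 | 38.00 | 64464.00 | 46512.00
Σ | 8544.00 |  |  | 408264.00 | 381072.00
x_c = 408264.00 / 8544.00 = 47.78 mm
y_c = 381072.00 / 8544.00 = 44.60 mm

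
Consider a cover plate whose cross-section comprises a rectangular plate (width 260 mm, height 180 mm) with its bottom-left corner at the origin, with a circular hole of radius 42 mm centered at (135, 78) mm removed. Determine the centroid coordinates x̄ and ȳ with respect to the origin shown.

x̄ = 129.33 mm, ȳ = 91.61 mm

Part | A | x̄ᵢ | ȳᵢ | A·x̄ᵢ | A·ȳᵢ
plate | 46800.00 | 130.00 | 90.00 | 6084000.00 | 4212000.00
hole | -5541.77 | 135.00 | 78.00 | -748138.87 | -432258.02
Σ | 41258.23 |  |  | 5335861.13 | 3779741.98
x̄ = 5335861.13 / 41258.23 = 129.33 mm
ȳ = 3779741.98 / 41258.23 = 91.61 mm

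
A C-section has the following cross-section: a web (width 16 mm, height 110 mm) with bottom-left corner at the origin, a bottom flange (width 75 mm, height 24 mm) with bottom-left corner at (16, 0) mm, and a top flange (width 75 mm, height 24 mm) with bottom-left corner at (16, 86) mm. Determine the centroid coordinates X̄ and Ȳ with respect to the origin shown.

X̄ = 38.56 mm, Ȳ = 55.00 mm

Part | A | x̄ᵢ | ȳᵢ | A·x̄ᵢ | A·ȳᵢ
web | 1760.00 | 8.00 | 55.00 | 14080.00 | 96800.00
bottom flange | 1800.00 | 53.50 | 12.00 | 96300.00 | 21600.00
top flange | 1800.00 | 53.50 | 98.00 | 96300.00 | 176400.00
Σ | 5360.00 |  |  | 206680.00 | 294800.00
X̄ = 206680.00 / 5360.00 = 38.56 mm
Ȳ = 294800.00 / 5360.00 = 55.00 mm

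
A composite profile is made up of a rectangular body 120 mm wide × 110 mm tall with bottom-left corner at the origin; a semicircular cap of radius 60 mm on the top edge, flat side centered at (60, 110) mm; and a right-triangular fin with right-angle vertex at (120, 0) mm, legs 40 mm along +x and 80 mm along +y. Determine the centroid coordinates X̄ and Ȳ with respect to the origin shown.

rectangular body: A = 120 × 110 = 13200.00, centroid at (60.00, 55.00).
semicircular top: A = ½π·60² = 5654.87, centroid at (60.00, 135.46).
triangular fin: A = ½·40·80 = 1600.00, centroid at (133.33, 26.67).
ΣA = 20454.87 mm², ΣAX̄ = 1344625.34 mm³, ΣAȲ = 1534702.01 mm³.
X̄ = 1344625.34/20454.87 = 65.74 mm; Ȳ = 1534702.01/20454.87 = 75.03 mm.

X̄ = 65.74 mm, Ȳ = 75.03 mm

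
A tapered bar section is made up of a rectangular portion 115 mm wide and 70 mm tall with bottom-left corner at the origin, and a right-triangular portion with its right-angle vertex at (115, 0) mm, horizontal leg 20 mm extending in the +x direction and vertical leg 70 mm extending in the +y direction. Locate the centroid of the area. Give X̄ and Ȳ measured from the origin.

rectangular portion: A = 115 × 70 = 8050.00, centroid at (57.50, 35.00).
triangular portion: A = ½·20·70 = 700.00, centroid at (121.67, 23.33).
ΣA = 8750.00 mm², ΣAX̄ = 548041.67 mm³, ΣAȲ = 298083.33 mm³.
X̄ = 548041.67/8750.00 = 62.63 mm; Ȳ = 298083.33/8750.00 = 34.07 mm.

X̄ = 62.63 mm, Ȳ = 34.07 mm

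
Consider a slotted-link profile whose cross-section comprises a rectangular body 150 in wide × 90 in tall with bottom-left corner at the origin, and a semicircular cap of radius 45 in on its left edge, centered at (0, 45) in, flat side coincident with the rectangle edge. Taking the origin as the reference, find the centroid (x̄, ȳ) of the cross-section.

rectangular body: A = 150 × 90 = 13500.00, centroid at (75.00, 45.00).
semicircular end: A = ½π·45² = 3180.86, centroid at (-19.10, 45.00).
ΣA = 16680.86 in²
ΣAx̄ = (13500.00)(75.00) + (3180.86)(-19.10) = 951750.00 in³
ΣAȳ = (13500.00)(45.00) + (3180.86)(45.00) = 750638.82 in³
x̄ = 951750.00 / 16680.86 = 57.06 in
ȳ = 750638.82 / 16680.86 = 45.00 in

x̄ = 57.06 in, ȳ = 45.00 in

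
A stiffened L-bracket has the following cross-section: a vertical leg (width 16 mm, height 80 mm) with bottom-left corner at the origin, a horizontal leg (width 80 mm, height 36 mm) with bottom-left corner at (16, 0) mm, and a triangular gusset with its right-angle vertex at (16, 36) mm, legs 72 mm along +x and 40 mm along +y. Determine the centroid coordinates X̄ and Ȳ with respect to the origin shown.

X̄ = 40.91 mm, Ȳ = 31.09 mm

vertical leg: A = 16 × 80 = 1280.00, centroid at (8.00, 40.00).
horizontal leg: A = 80 × 36 = 2880.00, centroid at (56.00, 18.00).
gusset: A = ½·72·40 = 1440.00, centroid at (40.00, 49.33).
ΣA = 5600.00 mm²
ΣAX̄ = (1280.00)(8.00) + (2880.00)(56.00) + (1440.00)(40.00) = 229120.00 mm³
ΣAȲ = (1280.00)(40.00) + (2880.00)(18.00) + (1440.00)(49.33) = 174080.00 mm³
X̄ = 229120.00 / 5600.00 = 40.91 mm
Ȳ = 174080.00 / 5600.00 = 31.09 mm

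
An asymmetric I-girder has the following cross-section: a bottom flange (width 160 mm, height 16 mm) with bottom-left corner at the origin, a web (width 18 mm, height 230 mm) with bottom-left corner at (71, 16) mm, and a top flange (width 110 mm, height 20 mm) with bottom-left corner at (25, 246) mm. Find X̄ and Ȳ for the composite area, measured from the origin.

X̄ = 80.00 mm, Ȳ = 126.52 mm

Part | A | x̄ᵢ | ȳᵢ | A·x̄ᵢ | A·ȳᵢ
bottom flange | 2560.00 | 80.00 | 8.00 | 204800.00 | 20480.00
web | 4140.00 | 80.00 | 131.00 | 331200.00 | 542340.00
top flange | 2200.00 | 80.00 | 256.00 | 176000.00 | 563200.00
Σ | 8900.00 |  |  | 712000.00 | 1126020.00
X̄ = 712000.00 / 8900.00 = 80.00 mm
Ȳ = 1126020.00 / 8900.00 = 126.52 mm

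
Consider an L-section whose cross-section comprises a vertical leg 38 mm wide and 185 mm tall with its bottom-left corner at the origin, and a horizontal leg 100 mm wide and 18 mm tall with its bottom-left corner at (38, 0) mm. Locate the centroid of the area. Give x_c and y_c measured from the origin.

x_c = 33.07 mm, y_c = 75.48 mm

Part | A | x̄ᵢ | ȳᵢ | A·x̄ᵢ | A·ȳᵢ
vertical leg | 7030.00 | 19.00 | 92.50 | 133570.00 | 650275.00
horizontal leg | 1800.00 | 88.00 | 9.00 | 158400.00 | 16200.00
Σ | 8830.00 |  |  | 291970.00 | 666475.00
x_c = 291970.00 / 8830.00 = 33.07 mm
y_c = 666475.00 / 8830.00 = 75.48 mm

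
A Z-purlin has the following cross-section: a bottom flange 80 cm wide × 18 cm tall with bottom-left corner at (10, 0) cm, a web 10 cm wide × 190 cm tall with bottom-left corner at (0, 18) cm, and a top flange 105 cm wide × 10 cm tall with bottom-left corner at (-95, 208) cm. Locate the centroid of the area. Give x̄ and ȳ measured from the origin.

x̄ = 8.40 cm, ȳ = 102.80 cm

bottom flange: A = 80 × 18 = 1440.00, centroid at (50.00, 9.00).
web: A = 10 × 190 = 1900.00, centroid at (5.00, 113.00).
top flange: A = 105 × 10 = 1050.00, centroid at (-42.50, 213.00).
ΣA = 4390.00 cm²
ΣAx̄ = (1440.00)(50.00) + (1900.00)(5.00) + (1050.00)(-42.50) = 36875.00 cm³
ΣAȳ = (1440.00)(9.00) + (1900.00)(113.00) + (1050.00)(213.00) = 451310.00 cm³
x̄ = 36875.00 / 4390.00 = 8.40 cm
ȳ = 451310.00 / 4390.00 = 102.80 cm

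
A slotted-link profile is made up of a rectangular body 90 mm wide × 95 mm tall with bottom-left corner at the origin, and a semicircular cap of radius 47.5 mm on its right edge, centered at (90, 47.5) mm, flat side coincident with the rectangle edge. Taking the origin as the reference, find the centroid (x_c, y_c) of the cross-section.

x_c = 64.09 mm, y_c = 47.50 mm

rectangular body: A = 90 × 95 = 8550.00, centroid at (45.00, 47.50).
semicircular end: A = ½π·47.5² = 3544.11, centroid at (110.16, 47.50).
ΣA = 12094.11 mm²
ΣAx_c = (8550.00)(45.00) + (3544.11)(110.16) = 775167.75 mm³
ΣAy_c = (8550.00)(47.50) + (3544.11)(47.50) = 574470.19 mm³
x_c = 775167.75 / 12094.11 = 64.09 mm
y_c = 574470.19 / 12094.11 = 47.50 mm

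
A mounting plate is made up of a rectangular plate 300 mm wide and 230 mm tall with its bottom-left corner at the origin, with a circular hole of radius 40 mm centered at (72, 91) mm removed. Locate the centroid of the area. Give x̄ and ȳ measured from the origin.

x̄ = 156.13 mm, ȳ = 116.89 mm

Part | A | x̄ᵢ | ȳᵢ | A·x̄ᵢ | A·ȳᵢ
plate | 69000.00 | 150.00 | 115.00 | 10350000.00 | 7935000.00
hole | -5026.55 | 72.00 | 91.00 | -361911.47 | -457415.89
Σ | 63973.45 |  |  | 9988088.53 | 7477584.11
x̄ = 9988088.53 / 63973.45 = 156.13 mm
ȳ = 7477584.11 / 63973.45 = 116.89 mm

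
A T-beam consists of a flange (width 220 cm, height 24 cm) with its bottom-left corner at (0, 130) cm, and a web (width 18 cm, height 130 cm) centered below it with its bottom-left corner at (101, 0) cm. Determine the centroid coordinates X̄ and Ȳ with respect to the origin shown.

web: A = 18 × 130 = 2340.00, centroid at (110.00, 65.00).
flange: A = 220 × 24 = 5280.00, centroid at (110.00, 142.00).
ΣA = 7620.00 cm²
ΣAX̄ = (2340.00)(110.00) + (5280.00)(110.00) = 838200.00 cm³
ΣAȲ = (2340.00)(65.00) + (5280.00)(142.00) = 901860.00 cm³
X̄ = 838200.00 / 7620.00 = 110.00 cm
Ȳ = 901860.00 / 7620.00 = 118.35 cm

X̄ = 110.00 cm, Ȳ = 118.35 cm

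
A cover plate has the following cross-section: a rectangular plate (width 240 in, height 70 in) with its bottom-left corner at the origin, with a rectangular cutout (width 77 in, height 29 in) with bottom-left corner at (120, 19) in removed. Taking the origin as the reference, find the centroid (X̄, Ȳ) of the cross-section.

X̄ = 114.10 in, Ȳ = 35.23 in

plate: A = 240 × 70 = 16800.00, centroid at (120.00, 35.00).
hole: A = −(77 × 29) = -2233.00, centroid at (158.50, 33.50).
ΣA = 14567.00 in²
ΣAX̄ = (16800.00)(120.00) + (-2233.00)(158.50) = 1662069.50 in³
ΣAȲ = (16800.00)(35.00) + (-2233.00)(33.50) = 513194.50 in³
X̄ = 1662069.50 / 14567.00 = 114.10 in
Ȳ = 513194.50 / 14567.00 = 35.23 in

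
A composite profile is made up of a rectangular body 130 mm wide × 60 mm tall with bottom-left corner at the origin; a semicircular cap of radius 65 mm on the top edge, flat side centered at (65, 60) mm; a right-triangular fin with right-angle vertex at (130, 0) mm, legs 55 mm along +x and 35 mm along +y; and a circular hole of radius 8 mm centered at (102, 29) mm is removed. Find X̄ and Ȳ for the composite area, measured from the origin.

rectangular body: A = 130 × 60 = 7800.00, centroid at (65.00, 30.00).
semicircular top: A = ½π·65² = 6636.61, centroid at (65.00, 87.59).
triangular fin: A = ½·55·35 = 962.50, centroid at (148.33, 11.67).
hole: A = −π·8² = -201.06, centroid at (102.00, 29.00).
ΣA = 15198.05 mm², ΣAX̄ = 1060642.46 mm³, ΣAȲ = 820678.57 mm³.
X̄ = 1060642.46/15198.05 = 69.79 mm; Ȳ = 820678.57/15198.05 = 54.00 mm.

X̄ = 69.79 mm, Ȳ = 54.00 mm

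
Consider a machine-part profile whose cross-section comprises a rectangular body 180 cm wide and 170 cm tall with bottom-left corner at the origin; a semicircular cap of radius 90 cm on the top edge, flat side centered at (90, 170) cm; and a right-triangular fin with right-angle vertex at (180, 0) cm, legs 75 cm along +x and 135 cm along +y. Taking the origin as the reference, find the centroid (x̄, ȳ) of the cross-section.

x̄ = 102.03 cm, ȳ = 113.21 cm

rectangular body: A = 180 × 170 = 30600.00, centroid at (90.00, 85.00).
semicircular top: A = ½π·90² = 12723.45, centroid at (90.00, 208.20).
triangular fin: A = ½·75·135 = 5062.50, centroid at (205.00, 45.00).
ΣA = 48385.95 cm², ΣAx̄ = 4936923.02 cm³, ΣAȳ = 5477799.04 cm³.
x̄ = 4936923.02/48385.95 = 102.03 cm; ȳ = 5477799.04/48385.95 = 113.21 cm.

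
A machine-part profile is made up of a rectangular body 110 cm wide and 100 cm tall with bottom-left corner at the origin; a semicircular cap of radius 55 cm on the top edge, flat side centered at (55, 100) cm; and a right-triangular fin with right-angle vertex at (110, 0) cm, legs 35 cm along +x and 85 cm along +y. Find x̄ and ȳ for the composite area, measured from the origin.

x̄ = 60.75 cm, ȳ = 68.35 cm

Part | A | x̄ᵢ | ȳᵢ | A·x̄ᵢ | A·ȳᵢ
rectangular body | 11000.00 | 55.00 | 50.00 | 605000.00 | 550000.00
semicircular top | 4751.66 | 55.00 | 123.34 | 261341.24 | 586082.56
triangular fin | 1487.50 | 121.67 | 28.33 | 180979.17 | 42145.83
Σ | 17239.16 |  |  | 1047320.41 | 1178228.39
x̄ = 1047320.41 / 17239.16 = 60.75 cm
ȳ = 1178228.39 / 17239.16 = 68.35 cm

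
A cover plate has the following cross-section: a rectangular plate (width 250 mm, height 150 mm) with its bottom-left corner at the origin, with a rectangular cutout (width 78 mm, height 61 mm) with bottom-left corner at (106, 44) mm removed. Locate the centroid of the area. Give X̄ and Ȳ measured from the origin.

plate: A = 250 × 150 = 37500.00, centroid at (125.00, 75.00).
hole: A = −(78 × 61) = -4758.00, centroid at (145.00, 74.50).
ΣA = 32742.00 mm², ΣAX̄ = 3997590.00 mm³, ΣAȲ = 2458029.00 mm³.
X̄ = 3997590.00/32742.00 = 122.09 mm; Ȳ = 2458029.00/32742.00 = 75.07 mm.

X̄ = 122.09 mm, Ȳ = 75.07 mm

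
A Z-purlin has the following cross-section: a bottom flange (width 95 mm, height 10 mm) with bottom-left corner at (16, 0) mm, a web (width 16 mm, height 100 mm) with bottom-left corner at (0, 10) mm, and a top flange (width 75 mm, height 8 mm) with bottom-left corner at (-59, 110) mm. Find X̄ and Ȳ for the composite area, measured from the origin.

Part | A | x̄ᵢ | ȳᵢ | A·x̄ᵢ | A·ȳᵢ
bottom flange | 950.00 | 63.50 | 5.00 | 60325.00 | 4750.00
web | 1600.00 | 8.00 | 60.00 | 12800.00 | 96000.00
top flange | 600.00 | -21.50 | 114.00 | -12900.00 | 68400.00
Σ | 3150.00 |  |  | 60225.00 | 169150.00
X̄ = 60225.00 / 3150.00 = 19.12 mm
Ȳ = 169150.00 / 3150.00 = 53.70 mm

X̄ = 19.12 mm, Ȳ = 53.70 mm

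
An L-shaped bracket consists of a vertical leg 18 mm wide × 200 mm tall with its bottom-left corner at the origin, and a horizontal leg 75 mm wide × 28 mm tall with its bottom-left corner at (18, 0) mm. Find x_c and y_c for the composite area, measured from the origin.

vertical leg: A = 18 × 200 = 3600.00, centroid at (9.00, 100.00).
horizontal leg: A = 75 × 28 = 2100.00, centroid at (55.50, 14.00).
ΣA = 5700.00 mm², ΣAx_c = 148950.00 mm³, ΣAy_c = 389400.00 mm³.
x_c = 148950.00/5700.00 = 26.13 mm; y_c = 389400.00/5700.00 = 68.32 mm.

x_c = 26.13 mm, y_c = 68.32 mm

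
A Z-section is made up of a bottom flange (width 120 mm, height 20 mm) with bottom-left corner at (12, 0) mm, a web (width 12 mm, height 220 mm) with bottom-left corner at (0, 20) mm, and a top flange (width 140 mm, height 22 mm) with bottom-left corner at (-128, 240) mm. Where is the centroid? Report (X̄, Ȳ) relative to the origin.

X̄ = 1.23 mm, Ȳ = 140.43 mm

Part | A | x̄ᵢ | ȳᵢ | A·x̄ᵢ | A·ȳᵢ
bottom flange | 2400.00 | 72.00 | 10.00 | 172800.00 | 24000.00
web | 2640.00 | 6.00 | 130.00 | 15840.00 | 343200.00
top flange | 3080.00 | -58.00 | 251.00 | -178640.00 | 773080.00
Σ | 8120.00 |  |  | 10000.00 | 1140280.00
X̄ = 10000.00 / 8120.00 = 1.23 mm
Ȳ = 1140280.00 / 8120.00 = 140.43 mm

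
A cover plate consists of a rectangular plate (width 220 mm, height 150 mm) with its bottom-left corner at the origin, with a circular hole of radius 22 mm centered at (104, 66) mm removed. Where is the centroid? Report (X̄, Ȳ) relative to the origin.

plate: A = 220 × 150 = 33000.00, centroid at (110.00, 75.00).
hole: A = −π·22² = -1520.53, centroid at (104.00, 66.00).
ΣA = 31479.47 mm², ΣAX̄ = 3471864.79 mm³, ΣAȲ = 2374644.96 mm³.
X̄ = 3471864.79/31479.47 = 110.29 mm; Ȳ = 2374644.96/31479.47 = 75.43 mm.

X̄ = 110.29 mm, Ȳ = 75.43 mm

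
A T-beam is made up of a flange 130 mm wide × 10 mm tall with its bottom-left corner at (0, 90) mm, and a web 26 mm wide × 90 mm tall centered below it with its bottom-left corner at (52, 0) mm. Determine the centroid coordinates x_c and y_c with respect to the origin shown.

x_c = 65.00 mm, y_c = 62.86 mm

Part | A | x̄ᵢ | ȳᵢ | A·x̄ᵢ | A·ȳᵢ
web | 2340.00 | 65.00 | 45.00 | 152100.00 | 105300.00
flange | 1300.00 | 65.00 | 95.00 | 84500.00 | 123500.00
Σ | 3640.00 |  |  | 236600.00 | 228800.00
x_c = 236600.00 / 3640.00 = 65.00 mm
y_c = 228800.00 / 3640.00 = 62.86 mm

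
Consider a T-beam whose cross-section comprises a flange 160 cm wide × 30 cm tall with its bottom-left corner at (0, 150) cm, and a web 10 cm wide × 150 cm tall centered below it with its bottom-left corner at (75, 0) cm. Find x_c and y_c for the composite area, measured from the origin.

web: A = 10 × 150 = 1500.00, centroid at (80.00, 75.00).
flange: A = 160 × 30 = 4800.00, centroid at (80.00, 165.00).
ΣA = 6300.00 cm²
ΣAx_c = (1500.00)(80.00) + (4800.00)(80.00) = 504000.00 cm³
ΣAy_c = (1500.00)(75.00) + (4800.00)(165.00) = 904500.00 cm³
x_c = 504000.00 / 6300.00 = 80.00 cm
y_c = 904500.00 / 6300.00 = 143.57 cm

x_c = 80.00 cm, y_c = 143.57 cm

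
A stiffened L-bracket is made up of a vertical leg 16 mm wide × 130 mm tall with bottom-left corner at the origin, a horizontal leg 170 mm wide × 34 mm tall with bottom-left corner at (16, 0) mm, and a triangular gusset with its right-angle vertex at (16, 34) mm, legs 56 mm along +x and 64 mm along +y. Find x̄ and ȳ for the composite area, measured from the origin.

vertical leg: A = 16 × 130 = 2080.00, centroid at (8.00, 65.00).
horizontal leg: A = 170 × 34 = 5780.00, centroid at (101.00, 17.00).
gusset: A = ½·56·64 = 1792.00, centroid at (34.67, 55.33).
ΣA = 9652.00 mm²
ΣAx̄ = (2080.00)(8.00) + (5780.00)(101.00) + (1792.00)(34.67) = 662542.67 mm³
ΣAȳ = (2080.00)(65.00) + (5780.00)(17.00) + (1792.00)(55.33) = 332617.33 mm³
x̄ = 662542.67 / 9652.00 = 68.64 mm
ȳ = 332617.33 / 9652.00 = 34.46 mm

x̄ = 68.64 mm, ȳ = 34.46 mm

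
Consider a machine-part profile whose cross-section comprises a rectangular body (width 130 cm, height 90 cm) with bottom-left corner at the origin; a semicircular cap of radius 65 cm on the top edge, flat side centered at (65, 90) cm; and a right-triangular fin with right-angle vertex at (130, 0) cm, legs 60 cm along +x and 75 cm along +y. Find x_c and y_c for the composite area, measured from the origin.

x_c = 74.29 cm, y_c = 66.21 cm

rectangular body: A = 130 × 90 = 11700.00, centroid at (65.00, 45.00).
semicircular top: A = ½π·65² = 6636.61, centroid at (65.00, 117.59).
triangular fin: A = ½·60·75 = 2250.00, centroid at (150.00, 25.00).
ΣA = 20586.61 cm², ΣAx_c = 1529379.94 cm³, ΣAy_c = 1363128.64 cm³.
x_c = 1529379.94/20586.61 = 74.29 cm; y_c = 1363128.64/20586.61 = 66.21 cm.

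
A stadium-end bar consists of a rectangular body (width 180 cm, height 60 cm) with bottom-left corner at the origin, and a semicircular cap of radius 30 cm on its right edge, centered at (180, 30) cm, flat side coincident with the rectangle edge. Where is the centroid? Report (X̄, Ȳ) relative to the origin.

rectangular body: A = 180 × 60 = 10800.00, centroid at (90.00, 30.00).
semicircular end: A = ½π·30² = 1413.72, centroid at (192.73, 30.00).
ΣA = 12213.72 cm²
ΣAX̄ = (10800.00)(90.00) + (1413.72)(192.73) = 1244469.00 cm³
ΣAȲ = (10800.00)(30.00) + (1413.72)(30.00) = 366411.50 cm³
X̄ = 1244469.00 / 12213.72 = 101.89 cm
Ȳ = 366411.50 / 12213.72 = 30.00 cm

X̄ = 101.89 cm, Ȳ = 30.00 cm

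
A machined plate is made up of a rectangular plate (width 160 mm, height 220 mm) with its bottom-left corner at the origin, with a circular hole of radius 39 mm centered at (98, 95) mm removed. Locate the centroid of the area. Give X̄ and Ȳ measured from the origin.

plate: A = 160 × 220 = 35200.00, centroid at (80.00, 110.00).
hole: A = −π·39² = -4778.36, centroid at (98.00, 95.00).
ΣA = 30421.64 mm², ΣAX̄ = 2347720.48 mm³, ΣAȲ = 3418055.57 mm³.
X̄ = 2347720.48/30421.64 = 77.17 mm; Ȳ = 3418055.57/30421.64 = 112.36 mm.

X̄ = 77.17 mm, Ȳ = 112.36 mm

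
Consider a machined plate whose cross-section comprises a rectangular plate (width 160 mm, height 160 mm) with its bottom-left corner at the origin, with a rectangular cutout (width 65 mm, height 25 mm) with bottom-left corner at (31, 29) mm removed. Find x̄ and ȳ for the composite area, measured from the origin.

x̄ = 81.12 mm, ȳ = 82.61 mm

plate: A = 160 × 160 = 25600.00, centroid at (80.00, 80.00).
hole: A = −(65 × 25) = -1625.00, centroid at (63.50, 41.50).
ΣA = 23975.00 mm²
ΣAx̄ = (25600.00)(80.00) + (-1625.00)(63.50) = 1944812.50 mm³
ΣAȳ = (25600.00)(80.00) + (-1625.00)(41.50) = 1980562.50 mm³
x̄ = 1944812.50 / 23975.00 = 81.12 mm
ȳ = 1980562.50 / 23975.00 = 82.61 mm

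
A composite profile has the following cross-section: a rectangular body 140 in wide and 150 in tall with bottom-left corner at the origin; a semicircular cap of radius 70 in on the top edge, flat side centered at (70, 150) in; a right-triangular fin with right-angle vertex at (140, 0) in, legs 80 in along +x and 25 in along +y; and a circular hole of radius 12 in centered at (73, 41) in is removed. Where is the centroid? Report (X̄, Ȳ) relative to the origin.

rectangular body: A = 140 × 150 = 21000.00, centroid at (70.00, 75.00).
semicircular top: A = ½π·70² = 7696.90, centroid at (70.00, 179.71).
triangular fin: A = ½·80·25 = 1000.00, centroid at (166.67, 8.33).
hole: A = −π·12² = -452.39, centroid at (73.00, 41.00).
ΣA = 29244.51 in²
ΣAX̄ = (21000.00)(70.00) + (7696.90)(70.00) + (1000.00)(166.67) + (-452.39)(73.00) = 2142425.38 in³
ΣAȲ = (21000.00)(75.00) + (7696.90)(179.71) + (1000.00)(8.33) + (-452.39)(41.00) = 2947987.34 in³
X̄ = 2142425.38 / 29244.51 = 73.26 in
Ȳ = 2947987.34 / 29244.51 = 100.80 in

X̄ = 73.26 in, Ȳ = 100.80 in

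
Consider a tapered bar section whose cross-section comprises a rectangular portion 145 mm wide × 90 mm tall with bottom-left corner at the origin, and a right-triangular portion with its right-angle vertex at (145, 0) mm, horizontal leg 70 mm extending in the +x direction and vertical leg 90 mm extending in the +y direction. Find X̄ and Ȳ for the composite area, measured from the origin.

Part | A | x̄ᵢ | ȳᵢ | A·x̄ᵢ | A·ȳᵢ
rectangular portion | 13050.00 | 72.50 | 45.00 | 946125.00 | 587250.00
triangular portion | 3150.00 | 168.33 | 30.00 | 530250.00 | 94500.00
Σ | 16200.00 |  |  | 1476375.00 | 681750.00
X̄ = 1476375.00 / 16200.00 = 91.13 mm
Ȳ = 681750.00 / 16200.00 = 42.08 mm

X̄ = 91.13 mm, Ȳ = 42.08 mm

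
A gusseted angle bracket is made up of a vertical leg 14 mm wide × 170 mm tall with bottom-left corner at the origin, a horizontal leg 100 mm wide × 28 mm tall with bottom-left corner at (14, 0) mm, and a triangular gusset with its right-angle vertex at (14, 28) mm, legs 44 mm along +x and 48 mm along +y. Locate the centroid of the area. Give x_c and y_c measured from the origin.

x_c = 36.26 mm, y_c = 46.18 mm

vertical leg: A = 14 × 170 = 2380.00, centroid at (7.00, 85.00).
horizontal leg: A = 100 × 28 = 2800.00, centroid at (64.00, 14.00).
gusset: A = ½·44·48 = 1056.00, centroid at (28.67, 44.00).
ΣA = 6236.00 mm², ΣAx_c = 226132.00 mm³, ΣAy_c = 287964.00 mm³.
x_c = 226132.00/6236.00 = 36.26 mm; y_c = 287964.00/6236.00 = 46.18 mm.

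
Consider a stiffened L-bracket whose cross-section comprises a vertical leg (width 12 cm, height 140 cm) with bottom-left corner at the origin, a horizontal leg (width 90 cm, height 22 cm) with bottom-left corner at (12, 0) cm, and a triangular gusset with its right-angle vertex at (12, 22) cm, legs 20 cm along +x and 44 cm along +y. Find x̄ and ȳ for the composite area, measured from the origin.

Part | A | x̄ᵢ | ȳᵢ | A·x̄ᵢ | A·ȳᵢ
vertical leg | 1680.00 | 6.00 | 70.00 | 10080.00 | 117600.00
horizontal leg | 1980.00 | 57.00 | 11.00 | 112860.00 | 21780.00
gusset | 440.00 | 18.67 | 36.67 | 8213.33 | 16133.33
Σ | 4100.00 |  |  | 131153.33 | 155513.33
x̄ = 131153.33 / 4100.00 = 31.99 cm
ȳ = 155513.33 / 4100.00 = 37.93 cm

x̄ = 31.99 cm, ȳ = 37.93 cm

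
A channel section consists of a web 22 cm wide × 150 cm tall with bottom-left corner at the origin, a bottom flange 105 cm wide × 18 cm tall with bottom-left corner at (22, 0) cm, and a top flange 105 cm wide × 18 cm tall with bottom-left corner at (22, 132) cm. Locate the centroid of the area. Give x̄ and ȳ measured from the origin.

Part | A | x̄ᵢ | ȳᵢ | A·x̄ᵢ | A·ȳᵢ
web | 3300.00 | 11.00 | 75.00 | 36300.00 | 247500.00
bottom flange | 1890.00 | 74.50 | 9.00 | 140805.00 | 17010.00
top flange | 1890.00 | 74.50 | 141.00 | 140805.00 | 266490.00
Σ | 7080.00 |  |  | 317910.00 | 531000.00
x̄ = 317910.00 / 7080.00 = 44.90 cm
ȳ = 531000.00 / 7080.00 = 75.00 cm

x̄ = 44.90 cm, ȳ = 75.00 cm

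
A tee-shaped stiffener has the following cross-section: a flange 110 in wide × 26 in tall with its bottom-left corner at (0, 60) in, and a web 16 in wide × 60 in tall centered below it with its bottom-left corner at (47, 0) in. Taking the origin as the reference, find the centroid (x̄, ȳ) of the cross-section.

x̄ = 55.00 in, ȳ = 62.19 in

web: A = 16 × 60 = 960.00, centroid at (55.00, 30.00).
flange: A = 110 × 26 = 2860.00, centroid at (55.00, 73.00).
ΣA = 3820.00 in²
ΣAx̄ = (960.00)(55.00) + (2860.00)(55.00) = 210100.00 in³
ΣAȳ = (960.00)(30.00) + (2860.00)(73.00) = 237580.00 in³
x̄ = 210100.00 / 3820.00 = 55.00 in
ȳ = 237580.00 / 3820.00 = 62.19 in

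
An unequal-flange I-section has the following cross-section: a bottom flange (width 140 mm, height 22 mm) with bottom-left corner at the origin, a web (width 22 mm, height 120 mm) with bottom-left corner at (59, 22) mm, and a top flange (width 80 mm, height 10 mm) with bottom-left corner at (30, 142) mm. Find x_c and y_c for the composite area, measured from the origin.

x_c = 70.00 mm, y_c = 56.44 mm

Part | A | x̄ᵢ | ȳᵢ | A·x̄ᵢ | A·ȳᵢ
bottom flange | 3080.00 | 70.00 | 11.00 | 215600.00 | 33880.00
web | 2640.00 | 70.00 | 82.00 | 184800.00 | 216480.00
top flange | 800.00 | 70.00 | 147.00 | 56000.00 | 117600.00
Σ | 6520.00 |  |  | 456400.00 | 367960.00
x_c = 456400.00 / 6520.00 = 70.00 mm
y_c = 367960.00 / 6520.00 = 56.44 mm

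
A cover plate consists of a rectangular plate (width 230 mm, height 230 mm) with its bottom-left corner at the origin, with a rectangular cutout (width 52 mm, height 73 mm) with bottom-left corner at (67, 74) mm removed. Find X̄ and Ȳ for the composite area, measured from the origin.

Part | A | x̄ᵢ | ȳᵢ | A·x̄ᵢ | A·ȳᵢ
plate | 52900.00 | 115.00 | 115.00 | 6083500.00 | 6083500.00
hole | -3796.00 | 93.00 | 110.50 | -353028.00 | -419458.00
Σ | 49104.00 |  |  | 5730472.00 | 5664042.00
X̄ = 5730472.00 / 49104.00 = 116.70 mm
Ȳ = 5664042.00 / 49104.00 = 115.35 mm

X̄ = 116.70 mm, Ȳ = 115.35 mm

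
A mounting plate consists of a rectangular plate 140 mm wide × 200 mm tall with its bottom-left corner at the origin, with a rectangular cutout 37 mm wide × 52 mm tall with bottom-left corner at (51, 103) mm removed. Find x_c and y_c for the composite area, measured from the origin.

plate: A = 140 × 200 = 28000.00, centroid at (70.00, 100.00).
hole: A = −(37 × 52) = -1924.00, centroid at (69.50, 129.00).
ΣA = 26076.00 mm², ΣAx_c = 1826282.00 mm³, ΣAy_c = 2551804.00 mm³.
x_c = 1826282.00/26076.00 = 70.04 mm; y_c = 2551804.00/26076.00 = 97.86 mm.

x_c = 70.04 mm, y_c = 97.86 mm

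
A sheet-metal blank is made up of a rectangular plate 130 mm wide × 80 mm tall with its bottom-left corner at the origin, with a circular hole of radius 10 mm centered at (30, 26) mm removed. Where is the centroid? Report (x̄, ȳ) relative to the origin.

plate: A = 130 × 80 = 10400.00, centroid at (65.00, 40.00).
hole: A = −π·10² = -314.16, centroid at (30.00, 26.00).
ΣA = 10085.84 mm², ΣAx̄ = 666575.22 mm³, ΣAȳ = 407831.86 mm³.
x̄ = 666575.22/10085.84 = 66.09 mm; ȳ = 407831.86/10085.84 = 40.44 mm.

x̄ = 66.09 mm, ȳ = 40.44 mm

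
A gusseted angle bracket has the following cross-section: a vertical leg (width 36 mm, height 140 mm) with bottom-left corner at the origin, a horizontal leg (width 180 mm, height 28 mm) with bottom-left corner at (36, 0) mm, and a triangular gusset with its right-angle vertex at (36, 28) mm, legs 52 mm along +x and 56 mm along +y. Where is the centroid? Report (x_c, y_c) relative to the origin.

Part | A | x̄ᵢ | ȳᵢ | A·x̄ᵢ | A·ȳᵢ
vertical leg | 5040.00 | 18.00 | 70.00 | 90720.00 | 352800.00
horizontal leg | 5040.00 | 126.00 | 14.00 | 635040.00 | 70560.00
gusset | 1456.00 | 53.33 | 46.67 | 77653.33 | 67946.67
Σ | 11536.00 |  |  | 803413.33 | 491306.67
x_c = 803413.33 / 11536.00 = 69.64 mm
y_c = 491306.67 / 11536.00 = 42.59 mm

x_c = 69.64 mm, y_c = 42.59 mm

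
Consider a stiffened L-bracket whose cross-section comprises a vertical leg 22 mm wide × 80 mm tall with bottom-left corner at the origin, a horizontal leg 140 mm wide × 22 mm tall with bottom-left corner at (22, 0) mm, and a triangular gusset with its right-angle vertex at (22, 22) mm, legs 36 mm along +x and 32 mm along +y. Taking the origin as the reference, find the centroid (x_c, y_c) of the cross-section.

x_c = 59.51 mm, y_c = 22.73 mm

vertical leg: A = 22 × 80 = 1760.00, centroid at (11.00, 40.00).
horizontal leg: A = 140 × 22 = 3080.00, centroid at (92.00, 11.00).
gusset: A = ½·36·32 = 576.00, centroid at (34.00, 32.67).
ΣA = 5416.00 mm², ΣAx_c = 322304.00 mm³, ΣAy_c = 123096.00 mm³.
x_c = 322304.00/5416.00 = 59.51 mm; y_c = 123096.00/5416.00 = 22.73 mm.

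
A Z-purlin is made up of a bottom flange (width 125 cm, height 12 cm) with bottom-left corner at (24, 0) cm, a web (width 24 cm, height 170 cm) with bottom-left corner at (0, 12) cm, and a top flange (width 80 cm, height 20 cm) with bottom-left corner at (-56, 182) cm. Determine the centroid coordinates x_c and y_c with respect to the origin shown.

bottom flange: A = 125 × 12 = 1500.00, centroid at (86.50, 6.00).
web: A = 24 × 170 = 4080.00, centroid at (12.00, 97.00).
top flange: A = 80 × 20 = 1600.00, centroid at (-16.00, 192.00).
ΣA = 7180.00 cm², ΣAx_c = 153110.00 cm³, ΣAy_c = 711960.00 cm³.
x_c = 153110.00/7180.00 = 21.32 cm; y_c = 711960.00/7180.00 = 99.16 cm.

x_c = 21.32 cm, y_c = 99.16 cm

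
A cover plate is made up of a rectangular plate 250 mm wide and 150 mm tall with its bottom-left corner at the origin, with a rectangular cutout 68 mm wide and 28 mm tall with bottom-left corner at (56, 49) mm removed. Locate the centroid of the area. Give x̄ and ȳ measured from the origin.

plate: A = 250 × 150 = 37500.00, centroid at (125.00, 75.00).
hole: A = −(68 × 28) = -1904.00, centroid at (90.00, 63.00).
ΣA = 35596.00 mm², ΣAx̄ = 4516140.00 mm³, ΣAȳ = 2692548.00 mm³.
x̄ = 4516140.00/35596.00 = 126.87 mm; ȳ = 2692548.00/35596.00 = 75.64 mm.

x̄ = 126.87 mm, ȳ = 75.64 mm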